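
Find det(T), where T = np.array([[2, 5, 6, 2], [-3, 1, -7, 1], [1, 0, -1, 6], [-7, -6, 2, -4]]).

|T| = -1991

Expand along row 3 (it has 1 zero):
  + (1) · M_31   where M_31 = det([5 6 2; 1 -7 1; -6 2 -4]) = 38
  + (-1) · M_33   where M_33 = det([2 5 2; -3 1 1; -7 -6 -4]) = -41
  − (6) · M_34   where M_34 = det([2 5 6; -3 1 -7; -7 -6 2]) = 345
det = (+1)·(1)·(38) + (+1)·(-1)·(-41) + (-1)·(6)·(345) = -1991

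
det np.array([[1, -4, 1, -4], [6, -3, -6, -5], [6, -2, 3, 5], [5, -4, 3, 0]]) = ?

-254

Expand along row 4 (it has 1 zero):
  − (5) · M_41   where M_41 = det([-4 1 -4; -3 -6 -5; -2 3 5]) = 169
  + (-4) · M_42   where M_42 = det([1 1 -4; 6 -6 -5; 6 3 5]) = -291
  − (3) · M_43   where M_43 = det([1 -4 -4; 6 -3 -5; 6 -2 5]) = 191
det = (-1)·(5)·(169) + (+1)·(-4)·(-291) + (-1)·(3)·(191) = -254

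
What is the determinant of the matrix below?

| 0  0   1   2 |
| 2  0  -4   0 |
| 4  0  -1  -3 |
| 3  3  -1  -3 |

102

Expand along column 2 (it has 3 zeros):
  + (3) · M_42   where M_42 = det([0 1 2; 2 -4 0; 4 -1 -3]) = 34
det = (+1)·(3)·(34) = 102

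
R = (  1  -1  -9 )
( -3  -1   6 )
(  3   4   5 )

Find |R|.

det(R) = 19

Expand along column 1:
  + 1 · |-1 6; 4 5| = 1·(-5 − 24) = -29
  − (-3) · |-1 -9; 4 5| = −(-3)·(-5 − (-36)) = 93
  + 3 · |-1 -9; -1 6| = 3·(-6 − 9) = -45
Sum: (-29) + (93) + (-45) = 19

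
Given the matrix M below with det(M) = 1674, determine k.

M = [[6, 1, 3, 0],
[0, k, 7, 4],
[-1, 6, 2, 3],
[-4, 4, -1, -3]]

Expanding along the row containing k, det(M) is linear in k: det(M) = (-63)·k + (1233).
Set (-63)·k + (1233) = 1674  ⇒  (-63)·k = 441  ⇒  k = -7.

-7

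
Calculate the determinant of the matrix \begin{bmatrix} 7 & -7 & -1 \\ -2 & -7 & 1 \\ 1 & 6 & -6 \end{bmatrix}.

Expand along column 1:
  + 7 · |-7 1; 6 -6| = 7·(42 − 6) = 252
  − (-2) · |-7 -1; 6 -6| = −(-2)·(42 − (-6)) = 96
  + 1 · |-7 -1; -7 1| = 1·(-7 − 7) = -14
Sum: (252) + (96) + (-14) = 334

The determinant is 334.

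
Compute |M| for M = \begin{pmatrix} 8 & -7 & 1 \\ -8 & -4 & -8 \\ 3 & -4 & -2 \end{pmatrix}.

|M| = 132

Expand along column 1:
  + 8 · |-4 -8; -4 -2| = 8·(8 − 32) = -192
  − (-8) · |-7 1; -4 -2| = −(-8)·(14 − (-4)) = 144
  + 3 · |-7 1; -4 -8| = 3·(56 − (-4)) = 180
Sum: (-192) + (144) + (180) = 132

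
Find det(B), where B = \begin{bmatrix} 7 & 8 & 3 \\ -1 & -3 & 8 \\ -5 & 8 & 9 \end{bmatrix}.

The determinant is -954.

Expand along column 1:
  + 7 · |-3 8; 8 9| = 7·(-27 − 64) = -637
  − (-1) · |8 3; 8 9| = −(-1)·(72 − 24) = 48
  + (-5) · |8 3; -3 8| = (-5)·(64 − (-9)) = -365
Sum: (-637) + (48) + (-365) = -954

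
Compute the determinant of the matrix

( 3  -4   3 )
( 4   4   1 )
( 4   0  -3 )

Expand along row 3:
  + 4 · |-4 3; 4 1| = 4·(-4 − 12) = -64
  + (-3) · |3 -4; 4 4| = (-3)·(12 − (-16)) = -84
Sum: (-64) + (-84) = -148

-148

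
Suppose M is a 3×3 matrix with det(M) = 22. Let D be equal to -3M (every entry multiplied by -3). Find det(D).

For a 3×3 matrix, det(-3M) = (-3)^3·det(M) = -27·det(M).
det(D) = (-27)·(22) = -594

-594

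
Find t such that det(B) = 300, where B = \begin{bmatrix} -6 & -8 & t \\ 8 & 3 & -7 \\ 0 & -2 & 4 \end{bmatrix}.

Expanding along the row containing t, det(B) is linear in t: det(B) = (-16)·t + (268).
Set (-16)·t + (268) = 300  ⇒  (-16)·t = 32  ⇒  t = -2.

t = -2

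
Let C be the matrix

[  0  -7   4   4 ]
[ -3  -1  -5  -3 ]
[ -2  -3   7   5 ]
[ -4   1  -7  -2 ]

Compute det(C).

-511

Expand along row 1 (it has 1 zero):
  − (-7) · M_12   where M_12 = det([-3 -5 -3; -2 7 5; -4 -7 -2]) = -69
  + (4) · M_13   where M_13 = det([-3 -1 -3; -2 -3 5; -4 1 -2]) = 63
  − (4) · M_14   where M_14 = det([-3 -1 -5; -2 -3 7; -4 1 -7]) = 70
det = (-1)·(-7)·(-69) + (+1)·(4)·(63) + (-1)·(4)·(70) = -511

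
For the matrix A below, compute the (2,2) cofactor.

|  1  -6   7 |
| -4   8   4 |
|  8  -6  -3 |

-59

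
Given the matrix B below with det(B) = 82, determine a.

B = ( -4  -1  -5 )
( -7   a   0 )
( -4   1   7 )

Expanding along the row containing a, det(B) is linear in a: det(B) = (-48)·a + (-14).
Set (-48)·a + (-14) = 82  ⇒  (-48)·a = 96  ⇒  a = -2.

-2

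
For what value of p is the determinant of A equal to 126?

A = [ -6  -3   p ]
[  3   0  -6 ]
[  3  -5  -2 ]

p = 6

Expanding along the row containing p, det(A) is linear in p: det(A) = (-15)·p + (216).
Set (-15)·p + (216) = 126  ⇒  (-15)·p = -90  ⇒  p = 6.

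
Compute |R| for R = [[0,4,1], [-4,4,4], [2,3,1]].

det(R) = 28

Expand along row 1:
  − 4 · |-4 4; 2 1| = −4·(-4 − 8) = 48
  + 1 · |-4 4; 2 3| = 1·(-12 − 8) = -20
Sum: (48) + (-20) = 28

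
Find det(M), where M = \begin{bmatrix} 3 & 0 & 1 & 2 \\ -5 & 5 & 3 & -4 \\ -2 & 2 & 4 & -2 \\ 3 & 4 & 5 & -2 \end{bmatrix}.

The determinant is -144.

Expand along row 1 (it has 1 zero):
  + (3) · M_11   where M_11 = det([5 3 -4; 2 4 -2; 4 5 -2]) = 22
  + (1) · M_13   where M_13 = det([-5 5 -4; -2 2 -2; 3 4 -2]) = -14
  − (2) · M_14   where M_14 = det([-5 5 3; -2 2 4; 3 4 5]) = 98
det = (+1)·(3)·(22) + (+1)·(1)·(-14) + (-1)·(2)·(98) = -144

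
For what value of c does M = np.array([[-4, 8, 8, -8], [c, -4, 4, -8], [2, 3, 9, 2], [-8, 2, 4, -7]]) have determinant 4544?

c = -2

Expanding along the row containing c, det(M) is linear in c: det(M) = (320)·c + (5184).
Set (320)·c + (5184) = 4544  ⇒  (320)·c = -640  ⇒  c = -2.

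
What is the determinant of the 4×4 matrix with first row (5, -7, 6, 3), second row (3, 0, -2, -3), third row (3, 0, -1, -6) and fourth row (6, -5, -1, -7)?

-372

Expand along column 2 (it has 2 zeros):
  − (-7) · M_12   where M_12 = det([3 -2 -3; 3 -1 -6; 6 -1 -7]) = 24
  + (-5) · M_42   where M_42 = det([5 6 3; 3 -2 -3; 3 -1 -6]) = 108
det = (-1)·(-7)·(24) + (+1)·(-5)·(108) = -372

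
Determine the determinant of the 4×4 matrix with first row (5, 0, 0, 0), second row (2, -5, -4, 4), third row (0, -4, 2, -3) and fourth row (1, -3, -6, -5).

The determinant is 1520.

Expand along row 1 (it has 3 zeros):
  + (5) · M_11   where M_11 = det([-5 -4 4; -4 2 -3; -3 -6 -5]) = 304
det = (+1)·(5)·(304) = 1520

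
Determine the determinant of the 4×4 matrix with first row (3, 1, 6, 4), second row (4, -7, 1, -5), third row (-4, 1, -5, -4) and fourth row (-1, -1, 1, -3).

The determinant is -117.

Expand along row 1:
  + (3) · M_11   where M_11 = det([-7 1 -5; 1 -5 -4; -1 1 -3]) = -106
  − (1) · M_12   where M_12 = det([4 1 -5; -4 -5 -4; -1 1 -3]) = 113
  + (6) · M_13   where M_13 = det([4 -7 -5; -4 1 -4; -1 -1 -3]) = 3
  − (4) · M_14   where M_14 = det([4 -7 1; -4 1 -5; -1 -1 1]) = -74
det = (+1)·(3)·(-106) + (-1)·(1)·(113) + (+1)·(6)·(3) + (-1)·(4)·(-74) = -117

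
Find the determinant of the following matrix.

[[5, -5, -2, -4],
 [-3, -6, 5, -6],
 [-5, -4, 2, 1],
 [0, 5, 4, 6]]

Expand along row 4 (it has 1 zero):
  + (5) · M_42   where M_42 = det([5 -2 -4; -3 5 -6; -5 2 1]) = -57
  − (4) · M_43   where M_43 = det([5 -5 -4; -3 -6 -6; -5 -4 1]) = -243
  + (6) · M_44   where M_44 = det([5 -5 -2; -3 -6 5; -5 -4 2]) = 171
det = (+1)·(5)·(-57) + (-1)·(4)·(-243) + (+1)·(6)·(171) = 1713

1713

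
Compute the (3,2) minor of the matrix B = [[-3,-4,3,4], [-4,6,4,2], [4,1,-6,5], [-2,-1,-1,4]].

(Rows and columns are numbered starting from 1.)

Delete row 3 and column 2; the remaining 3×3 submatrix is [-3 3 4; -4 4 2; -2 -1 4].
Its determinant is 30.

30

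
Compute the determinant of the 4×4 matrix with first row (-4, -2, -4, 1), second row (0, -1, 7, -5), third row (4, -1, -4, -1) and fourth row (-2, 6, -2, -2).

1410

Expand along row 2 (it has 1 zero):
  + (-1) · M_22   where M_22 = det([-4 -4 1; 4 -4 -1; -2 -2 -2]) = -80
  − (7) · M_23   where M_23 = det([-4 -2 1; 4 -1 -1; -2 6 -2]) = -30
  + (-5) · M_24   where M_24 = det([-4 -2 -4; 4 -1 -4; -2 6 -2]) = -224
det = (+1)·(-1)·(-80) + (-1)·(7)·(-30) + (+1)·(-5)·(-224) = 1410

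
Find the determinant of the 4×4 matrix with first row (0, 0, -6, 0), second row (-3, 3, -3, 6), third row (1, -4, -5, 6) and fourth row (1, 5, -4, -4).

Expand along row 1 (it has 3 zeros):
  + (-6) · M_13   where M_13 = det([-3 3 6; 1 -4 6; 1 5 -4]) = 126
det = (+1)·(-6)·(126) = -756

The determinant is -756.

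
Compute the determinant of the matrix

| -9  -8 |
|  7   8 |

-16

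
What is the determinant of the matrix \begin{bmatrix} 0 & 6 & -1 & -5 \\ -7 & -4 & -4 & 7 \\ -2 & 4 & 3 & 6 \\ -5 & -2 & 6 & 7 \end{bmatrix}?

Expand along row 1 (it has 1 zero):
  − (6) · M_12   where M_12 = det([-7 -4 7; -2 3 6; -5 6 7]) = 190
  + (-1) · M_13   where M_13 = det([-7 -4 7; -2 4 6; -5 -2 7]) = -48
  − (-5) · M_14   where M_14 = det([-7 -4 -4; -2 4 3; -5 -2 6]) = -294
det = (-1)·(6)·(190) + (+1)·(-1)·(-48) + (-1)·(-5)·(-294) = -2562

The determinant is -2562.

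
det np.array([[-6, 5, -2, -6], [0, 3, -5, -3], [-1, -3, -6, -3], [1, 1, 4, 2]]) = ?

Expand along row 2 (it has 1 zero):
  + (3) · M_22   where M_22 = det([-6 -2 -6; -1 -6 -3; 1 4 2]) = -10
  − (-5) · M_23   where M_23 = det([-6 5 -6; -1 -3 -3; 1 1 2]) = 1
  + (-3) · M_24   where M_24 = det([-6 5 -2; -1 -3 -6; 1 1 4]) = 22
det = (+1)·(3)·(-10) + (-1)·(-5)·(1) + (+1)·(-3)·(22) = -91

-91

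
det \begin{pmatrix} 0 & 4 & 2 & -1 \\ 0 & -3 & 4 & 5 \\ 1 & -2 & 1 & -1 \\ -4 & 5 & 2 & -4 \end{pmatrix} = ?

-320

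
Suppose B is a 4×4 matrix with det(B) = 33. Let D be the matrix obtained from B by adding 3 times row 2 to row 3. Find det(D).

Adding a multiple of one row to another leaves the determinant unchanged.
det(D) = (1)·(33) = 33

det(D) = 33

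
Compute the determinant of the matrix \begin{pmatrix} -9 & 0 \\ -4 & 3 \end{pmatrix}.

-27

det = (-9)·3 − 0·(-4) = -27 − 0 = -27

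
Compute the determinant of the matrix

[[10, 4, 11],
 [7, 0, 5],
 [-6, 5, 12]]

The determinant is -321.

Expand along row 2:
  − 7 · |4 11; 5 12| = −7·(48 − 55) = 49
  − 5 · |10 4; -6 5| = −5·(50 − (-24)) = -370
Sum: (49) + (-370) = -321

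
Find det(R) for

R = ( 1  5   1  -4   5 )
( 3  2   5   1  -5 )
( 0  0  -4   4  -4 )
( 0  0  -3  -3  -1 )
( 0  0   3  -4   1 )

det(R) = 728

R is block upper-triangular with a 2×2 block and a 3×3 block on the diagonal, so its determinant equals the product of the determinants of the diagonal blocks.
det of the 2×2 block = -13
det of the 3×3 block = -56
det = (-13)·(-56) = 728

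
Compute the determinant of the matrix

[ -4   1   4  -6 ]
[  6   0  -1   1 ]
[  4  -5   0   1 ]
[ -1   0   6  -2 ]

Expand along column 2 (it has 2 zeros):
  − (1) · M_12   where M_12 = det([6 -1 1; 4 0 1; -1 6 -2]) = -19
  − (-5) · M_32   where M_32 = det([-4 4 -6; 6 -1 1; -1 6 -2]) = -150
det = (-1)·(1)·(-19) + (-1)·(-5)·(-150) = -731

-731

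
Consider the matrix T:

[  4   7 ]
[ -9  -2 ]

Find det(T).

det(T) = 4·(-2) − 7·(-9) = -8 − (-63) = 55

The determinant is 55.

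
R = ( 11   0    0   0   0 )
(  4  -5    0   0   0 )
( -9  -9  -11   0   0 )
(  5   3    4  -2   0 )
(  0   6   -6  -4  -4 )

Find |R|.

R is lower triangular, so det(R) is the product of the diagonal entries:
det = (11) · (-5) · (-11) · (-2) · (-4) = 4840

4840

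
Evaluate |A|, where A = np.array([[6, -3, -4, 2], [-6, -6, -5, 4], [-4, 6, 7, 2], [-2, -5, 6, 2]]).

The determinant is 3480.

Expand along row 1:
  + (6) · M_11   where M_11 = det([-6 -5 4; 6 7 2; -5 6 2]) = 382
  − (-3) · M_12   where M_12 = det([-6 -5 4; -4 7 2; -2 6 2]) = -72
  + (-4) · M_13   where M_13 = det([-6 -6 4; -4 6 2; -2 -5 2]) = -28
  − (2) · M_14   where M_14 = det([-6 -6 -5; -4 6 7; -2 -5 6]) = -646
det = (+1)·(6)·(382) + (-1)·(-3)·(-72) + (+1)·(-4)·(-28) + (-1)·(2)·(-646) = 3480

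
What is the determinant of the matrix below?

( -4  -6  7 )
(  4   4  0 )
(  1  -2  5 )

-44

Expand along column 3:
  + 7 · |4 4; 1 -2| = 7·(-8 − 4) = -84
  + 5 · |-4 -6; 4 4| = 5·(-16 − (-24)) = 40
Sum: (-84) + (40) = -44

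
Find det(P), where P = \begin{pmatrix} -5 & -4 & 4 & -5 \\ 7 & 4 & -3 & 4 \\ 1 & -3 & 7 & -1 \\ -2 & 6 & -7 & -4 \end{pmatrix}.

Expand along row 1:
  + (-5) · M_11   where M_11 = det([4 -3 4; -3 7 -1; 6 -7 -4]) = -170
  − (-4) · M_12   where M_12 = det([7 -3 4; 1 7 -1; -2 -7 -4]) = -235
  + (4) · M_13   where M_13 = det([7 4 4; 1 -3 -1; -2 6 -4]) = 150
  − (-5) · M_14   where M_14 = det([7 4 -3; 1 -3 7; -2 6 -7]) = -175
det = (+1)·(-5)·(-170) + (-1)·(-4)·(-235) + (+1)·(4)·(150) + (-1)·(-5)·(-175) = -365

det(P) = -365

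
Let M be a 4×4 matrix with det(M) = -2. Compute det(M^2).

The determinant is 4.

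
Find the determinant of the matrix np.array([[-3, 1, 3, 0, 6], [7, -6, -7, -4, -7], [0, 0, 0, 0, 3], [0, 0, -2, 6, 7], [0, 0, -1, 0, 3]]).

The determinant is 198.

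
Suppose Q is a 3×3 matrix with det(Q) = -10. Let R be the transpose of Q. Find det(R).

det(Qᵀ) = det(Q).
det(R) = (1)·(-10) = -10

The determinant is -10.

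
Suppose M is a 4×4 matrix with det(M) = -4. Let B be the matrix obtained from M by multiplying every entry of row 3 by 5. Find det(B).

Scaling one row by 5 multiplies the determinant by 5.
det(B) = (5)·(-4) = -20

|B| = -20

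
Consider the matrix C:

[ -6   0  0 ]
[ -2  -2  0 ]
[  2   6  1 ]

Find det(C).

det(C) = 12

C is lower triangular, so det(C) is the product of the diagonal entries:
det = (-6) · (-2) · (1) = 12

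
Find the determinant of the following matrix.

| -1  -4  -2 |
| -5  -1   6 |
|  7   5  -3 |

-45

Expand along column 1:
  + (-1) · |-1 6; 5 -3| = (-1)·(3 − 30) = 27
  − (-5) · |-4 -2; 5 -3| = −(-5)·(12 − (-10)) = 110
  + 7 · |-4 -2; -1 6| = 7·(-24 − 2) = -182
Sum: (27) + (110) + (-182) = -45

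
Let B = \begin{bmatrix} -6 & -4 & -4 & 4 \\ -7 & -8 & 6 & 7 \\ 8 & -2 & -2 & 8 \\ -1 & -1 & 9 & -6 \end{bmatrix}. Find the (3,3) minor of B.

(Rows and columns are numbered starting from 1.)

-138

Delete row 3 and column 3; the remaining 3×3 submatrix is [-6 -4 4; -7 -8 7; -1 -1 -6].
Its determinant is -138.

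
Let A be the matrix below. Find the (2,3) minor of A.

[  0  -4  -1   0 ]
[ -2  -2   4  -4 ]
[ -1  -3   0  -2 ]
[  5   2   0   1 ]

The minor is 36.

Delete row 2 and column 3; the remaining 3×3 submatrix is [0 -4 0; -1 -3 -2; 5 2 1].
Its determinant is 36.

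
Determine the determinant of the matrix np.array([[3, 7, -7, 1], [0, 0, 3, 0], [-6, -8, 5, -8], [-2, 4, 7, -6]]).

The determinant is -180.

Expand along row 2 (it has 3 zeros):
  − (3) · M_23   where M_23 = det([3 7 1; -6 -8 -8; -2 4 -6]) = 60
det = (-1)·(3)·(60) = -180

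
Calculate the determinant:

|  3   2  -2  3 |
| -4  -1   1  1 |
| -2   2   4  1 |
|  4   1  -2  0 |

-5

Expand along row 4 (it has 1 zero):
  − (4) · M_41   where M_41 = det([2 -2 3; -1 1 1; 2 4 1]) = -30
  + (1) · M_42   where M_42 = det([3 -2 3; -4 1 1; -2 4 1]) = -55
  − (-2) · M_43   where M_43 = det([3 2 3; -4 -1 1; -2 2 1]) = -35
det = (-1)·(4)·(-30) + (+1)·(1)·(-55) + (-1)·(-2)·(-35) = -5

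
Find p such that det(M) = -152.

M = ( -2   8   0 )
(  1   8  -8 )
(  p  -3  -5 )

p = 5

Expanding along the column containing p, det(M) is linear in p: det(M) = (-64)·p + (168).
Set (-64)·p + (168) = -152  ⇒  (-64)·p = -320  ⇒  p = 5.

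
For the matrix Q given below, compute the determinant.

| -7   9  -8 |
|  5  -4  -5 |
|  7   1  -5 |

-529

Expand along row 1:
  + (-7) · |-4 -5; 1 -5| = (-7)·(20 − (-5)) = -175
  − 9 · |5 -5; 7 -5| = −9·(-25 − (-35)) = -90
  + (-8) · |5 -4; 7 1| = (-8)·(5 − (-28)) = -264
Sum: (-175) + (-90) + (-264) = -529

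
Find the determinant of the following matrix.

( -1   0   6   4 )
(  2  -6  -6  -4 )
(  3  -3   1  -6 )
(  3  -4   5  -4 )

56

Expand along row 1 (it has 1 zero):
  + (-1) · M_11   where M_11 = det([-6 -6 -4; -3 1 -6; -4 5 -4]) = -184
  + (6) · M_13   where M_13 = det([2 -6 -4; 3 -3 -6; 3 -4 -4]) = 24
  − (4) · M_14   where M_14 = det([2 -6 -6; 3 -3 1; 3 -4 5]) = 68
det = (+1)·(-1)·(-184) + (+1)·(6)·(24) + (-1)·(4)·(68) = 56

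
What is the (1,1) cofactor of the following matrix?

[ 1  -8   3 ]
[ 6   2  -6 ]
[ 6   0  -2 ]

The cofactor is -4.

Delete row 1 and column 1; the remaining 2×2 submatrix is [2 -6; 0 -2].
Its determinant is 2·(-2) − (-6)·0 = -4.
The cofactor carries sign (−1)^(1+1) = +1, so C_{1,1} = +(-4) = -4.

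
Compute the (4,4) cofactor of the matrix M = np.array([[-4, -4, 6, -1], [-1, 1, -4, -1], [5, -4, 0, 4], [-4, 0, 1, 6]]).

Delete row 4 and column 4; the remaining 3×3 submatrix is [-4 -4 6; -1 1 -4; 5 -4 0].
Its determinant is 138.
The cofactor carries sign (−1)^(4+4) = +1, so C_{4,4} = +(138) = 138.

138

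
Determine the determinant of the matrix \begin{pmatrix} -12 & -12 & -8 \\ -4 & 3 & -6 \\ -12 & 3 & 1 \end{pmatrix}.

The determinant is -1356.

Expand along column 1:
  + (-12) · |3 -6; 3 1| = (-12)·(3 − (-18)) = -252
  − (-4) · |-12 -8; 3 1| = −(-4)·(-12 − (-24)) = 48
  + (-12) · |-12 -8; 3 -6| = (-12)·(72 − (-24)) = -1152
Sum: (-252) + (48) + (-1152) = -1356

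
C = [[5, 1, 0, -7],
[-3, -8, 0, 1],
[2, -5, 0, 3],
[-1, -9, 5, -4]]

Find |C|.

The determinant is 1505.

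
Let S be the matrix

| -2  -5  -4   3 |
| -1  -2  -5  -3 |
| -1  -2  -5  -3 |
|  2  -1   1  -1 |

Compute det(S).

0

Expand along row 1:
  + (-2) · M_11   where M_11 = det([-2 -5 -3; -2 -5 -3; -1 1 -1]) = 0
  − (-5) · M_12   where M_12 = det([-1 -5 -3; -1 -5 -3; 2 1 -1]) = 0
  + (-4) · M_13   where M_13 = det([-1 -2 -3; -1 -2 -3; 2 -1 -1]) = 0
  − (3) · M_14   where M_14 = det([-1 -2 -5; -1 -2 -5; 2 -1 1]) = 0
det = (+1)·(-2)·(0) + (-1)·(-5)·(0) + (+1)·(-4)·(0) + (-1)·(3)·(0) = 0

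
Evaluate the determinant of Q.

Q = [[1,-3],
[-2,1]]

The determinant is -5.

det(Q) = 1·1 − (-3)·(-2) = 1 − 6 = -5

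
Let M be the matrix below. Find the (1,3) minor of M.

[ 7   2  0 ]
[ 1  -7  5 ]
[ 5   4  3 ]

39

Delete row 1 and column 3; the remaining 2×2 submatrix is [1 -7; 5 4].
Its determinant is 1·4 − (-7)·5 = 39.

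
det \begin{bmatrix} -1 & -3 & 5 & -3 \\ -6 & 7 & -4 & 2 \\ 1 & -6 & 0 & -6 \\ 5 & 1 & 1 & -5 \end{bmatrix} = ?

-1906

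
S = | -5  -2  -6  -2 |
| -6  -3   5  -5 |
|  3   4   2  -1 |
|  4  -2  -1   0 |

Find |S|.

Expand along row 4 (it has 1 zero):
  − (4) · M_41   where M_41 = det([-2 -6 -2; -3 5 -5; 4 2 -1]) = 180
  + (-2) · M_42   where M_42 = det([-5 -6 -2; -6 5 -5; 3 2 -1]) = 155
  − (-1) · M_43   where M_43 = det([-5 -2 -2; -6 -3 -5; 3 4 -1]) = -43
det = (-1)·(4)·(180) + (+1)·(-2)·(155) + (-1)·(-1)·(-43) = -1073

-1073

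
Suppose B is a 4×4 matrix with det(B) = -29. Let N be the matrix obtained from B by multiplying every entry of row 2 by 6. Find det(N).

Scaling one row by 6 multiplies the determinant by 6.
det(N) = (6)·(-29) = -174

The determinant is -174.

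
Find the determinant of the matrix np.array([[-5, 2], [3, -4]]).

14

det = (-5)·(-4) − 2·3 = 20 − 6 = 14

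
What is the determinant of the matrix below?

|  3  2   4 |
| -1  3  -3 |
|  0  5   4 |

Expand along column 1:
  + 3 · |3 -3; 5 4| = 3·(12 − (-15)) = 81
  − (-1) · |2 4; 5 4| = −(-1)·(8 − 20) = -12
Sum: (81) + (-12) = 69

69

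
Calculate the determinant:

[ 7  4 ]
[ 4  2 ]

The determinant is -2.

det = 7·2 − 4·4 = 14 − 16 = -2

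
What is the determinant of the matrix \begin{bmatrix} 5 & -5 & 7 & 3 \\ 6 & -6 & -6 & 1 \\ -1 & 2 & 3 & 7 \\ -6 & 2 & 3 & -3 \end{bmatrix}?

1855

Expand along row 1:
  + (5) · M_11   where M_11 = det([-6 -6 1; 2 3 7; 2 3 -3]) = 60
  − (-5) · M_12   where M_12 = det([6 -6 1; -1 3 7; -6 3 -3]) = 105
  + (7) · M_13   where M_13 = det([6 -6 1; -1 2 7; -6 2 -3]) = 160
  − (3) · M_14   where M_14 = det([6 -6 -6; -1 2 3; -6 2 3]) = 30
det = (+1)·(5)·(60) + (-1)·(-5)·(105) + (+1)·(7)·(160) + (-1)·(3)·(30) = 1855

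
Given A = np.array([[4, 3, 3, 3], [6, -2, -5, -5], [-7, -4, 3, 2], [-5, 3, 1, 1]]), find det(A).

Expand along row 1:
  + (4) · M_11   where M_11 = det([-2 -5 -5; -4 3 2; 3 1 1]) = 13
  − (3) · M_12   where M_12 = det([6 -5 -5; -7 3 2; -5 1 1]) = -19
  + (3) · M_13   where M_13 = det([6 -2 -5; -7 -4 2; -5 3 1]) = 151
  − (3) · M_14   where M_14 = det([6 -2 -5; -7 -4 3; -5 3 1]) = 143
det = (+1)·(4)·(13) + (-1)·(3)·(-19) + (+1)·(3)·(151) + (-1)·(3)·(143) = 133

133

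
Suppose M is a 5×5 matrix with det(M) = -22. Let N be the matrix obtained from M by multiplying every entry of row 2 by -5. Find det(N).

Scaling one row by -5 multiplies the determinant by -5.
det(N) = (-5)·(-22) = 110

The determinant is 110.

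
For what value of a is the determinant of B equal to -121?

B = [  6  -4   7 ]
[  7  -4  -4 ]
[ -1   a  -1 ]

Expanding along the row containing a, det(B) is linear in a: det(B) = (73)·a + (-48).
Set (73)·a + (-48) = -121  ⇒  (73)·a = -73  ⇒  a = -1.

a = -1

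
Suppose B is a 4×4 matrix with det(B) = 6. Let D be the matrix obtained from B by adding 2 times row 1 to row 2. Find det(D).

Adding a multiple of one row to another leaves the determinant unchanged.
det(D) = (1)·(6) = 6

|D| = 6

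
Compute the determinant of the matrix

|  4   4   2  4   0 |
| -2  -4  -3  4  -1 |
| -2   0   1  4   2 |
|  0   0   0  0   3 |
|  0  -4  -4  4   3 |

Expand along row 4 (it has 4 zeros):
  − (3) · M_45   where M_45 = det([4 4 2 4; -2 -4 -3 4; -2 0 1 4; 0 -4 -4 4]) = 0
det = (-1)·(3)·(0) = 0

0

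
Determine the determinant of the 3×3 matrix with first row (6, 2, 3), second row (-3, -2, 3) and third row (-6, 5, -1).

Expand along column 1:
  + 6 · |-2 3; 5 -1| = 6·(2 − 15) = -78
  − (-3) · |2 3; 5 -1| = −(-3)·(-2 − 15) = -51
  + (-6) · |2 3; -2 3| = (-6)·(6 − (-6)) = -72
Sum: (-78) + (-51) + (-72) = -201

-201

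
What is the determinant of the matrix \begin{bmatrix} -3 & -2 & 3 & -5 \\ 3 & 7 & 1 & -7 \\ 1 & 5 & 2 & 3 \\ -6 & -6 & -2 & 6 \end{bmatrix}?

-1048

Expand along row 1:
  + (-3) · M_11   where M_11 = det([7 1 -7; 5 2 3; -6 -2 6]) = 64
  − (-2) · M_12   where M_12 = det([3 1 -7; 1 2 3; -6 -2 6]) = -40
  + (3) · M_13   where M_13 = det([3 7 -7; 1 5 3; -6 -6 6]) = -192
  − (-5) · M_14   where M_14 = det([3 7 1; 1 5 2; -6 -6 -2]) = -40
det = (+1)·(-3)·(64) + (-1)·(-2)·(-40) + (+1)·(3)·(-192) + (-1)·(-5)·(-40) = -1048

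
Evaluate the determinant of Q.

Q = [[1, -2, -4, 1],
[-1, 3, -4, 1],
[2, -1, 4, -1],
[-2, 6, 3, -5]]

|Q| = -153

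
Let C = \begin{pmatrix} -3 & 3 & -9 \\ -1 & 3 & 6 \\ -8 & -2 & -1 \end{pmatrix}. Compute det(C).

Expand along row 1:
  + (-3) · |3 6; -2 -1| = (-3)·(-3 − (-12)) = -27
  − 3 · |-1 6; -8 -1| = −3·(1 − (-48)) = -147
  + (-9) · |-1 3; -8 -2| = (-9)·(2 − (-24)) = -234
Sum: (-27) + (-147) + (-234) = -408

-408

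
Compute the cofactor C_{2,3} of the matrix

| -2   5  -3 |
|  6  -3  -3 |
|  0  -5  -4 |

-10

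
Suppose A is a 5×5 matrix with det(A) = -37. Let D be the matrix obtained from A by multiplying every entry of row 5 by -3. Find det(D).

Scaling one row by -3 multiplies the determinant by -3.
det(D) = (-3)·(-37) = 111

111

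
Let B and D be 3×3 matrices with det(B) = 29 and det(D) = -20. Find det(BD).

-580

det(BD) = det(B)·det(D) = (29)·(-20) = -580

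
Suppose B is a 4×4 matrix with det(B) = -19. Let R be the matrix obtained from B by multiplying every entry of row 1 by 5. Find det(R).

-95

Scaling one row by 5 multiplies the determinant by 5.
det(R) = (5)·(-19) = -95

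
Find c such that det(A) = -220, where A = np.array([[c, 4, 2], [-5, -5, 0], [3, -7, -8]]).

c = -4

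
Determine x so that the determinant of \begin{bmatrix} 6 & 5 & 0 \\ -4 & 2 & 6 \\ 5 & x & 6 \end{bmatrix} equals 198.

4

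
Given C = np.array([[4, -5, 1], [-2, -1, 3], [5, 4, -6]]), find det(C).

The determinant is -42.

Expand along column 1:
  + 4 · |-1 3; 4 -6| = 4·(6 − 12) = -24
  − (-2) · |-5 1; 4 -6| = −(-2)·(30 − 4) = 52
  + 5 · |-5 1; -1 3| = 5·(-15 − (-1)) = -70
Sum: (-24) + (52) + (-70) = -42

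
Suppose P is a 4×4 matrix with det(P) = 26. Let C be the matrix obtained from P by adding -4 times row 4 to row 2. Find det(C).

det(C) = 26

Adding a multiple of one row to another leaves the determinant unchanged.
det(C) = (1)·(26) = 26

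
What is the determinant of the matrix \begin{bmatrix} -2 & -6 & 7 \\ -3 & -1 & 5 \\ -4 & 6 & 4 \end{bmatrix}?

-38

Expand along row 1:
  + (-2) · |-1 5; 6 4| = (-2)·(-4 − 30) = 68
  − (-6) · |-3 5; -4 4| = −(-6)·(-12 − (-20)) = 48
  + 7 · |-3 -1; -4 6| = 7·(-18 − 4) = -154
Sum: (68) + (48) + (-154) = -38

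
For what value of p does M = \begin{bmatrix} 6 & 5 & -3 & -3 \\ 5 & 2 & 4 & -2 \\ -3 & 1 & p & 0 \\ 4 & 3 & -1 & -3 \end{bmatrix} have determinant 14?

-8

Expanding along the row containing p, det(M) is linear in p: det(M) = (14)·p + (126).
Set (14)·p + (126) = 14  ⇒  (14)·p = -112  ⇒  p = -8.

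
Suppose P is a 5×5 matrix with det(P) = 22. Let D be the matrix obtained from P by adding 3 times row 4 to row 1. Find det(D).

Adding a multiple of one row to another leaves the determinant unchanged.
det(D) = (1)·(22) = 22

22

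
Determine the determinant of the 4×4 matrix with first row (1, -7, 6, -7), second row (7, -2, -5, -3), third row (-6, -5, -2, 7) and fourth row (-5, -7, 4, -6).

4071

Expand along row 1:
  + (1) · M_11   where M_11 = det([-2 -5 -3; -5 -2 7; -7 4 -6]) = 529
  − (-7) · M_12   where M_12 = det([7 -5 -3; -6 -2 7; -5 4 -6]) = 345
  + (6) · M_13   where M_13 = det([7 -2 -3; -6 -5 7; -5 -7 -6]) = 644
  − (-7) · M_14   where M_14 = det([7 -2 -5; -6 -5 -2; -5 -7 4]) = -391
det = (+1)·(1)·(529) + (-1)·(-7)·(345) + (+1)·(6)·(644) + (-1)·(-7)·(-391) = 4071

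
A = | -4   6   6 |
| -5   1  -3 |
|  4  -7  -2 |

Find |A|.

Expand along row 1:
  + (-4) · |1 -3; -7 -2| = (-4)·(-2 − 21) = 92
  − 6 · |-5 -3; 4 -2| = −6·(10 − (-12)) = -132
  + 6 · |-5 1; 4 -7| = 6·(35 − 4) = 186
Sum: (92) + (-132) + (186) = 146

The determinant is 146.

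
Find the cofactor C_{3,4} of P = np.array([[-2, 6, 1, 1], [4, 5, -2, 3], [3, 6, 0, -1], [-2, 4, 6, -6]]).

Delete row 3 and column 4; the remaining 3×3 submatrix is [-2 6 1; 4 5 -2; -2 4 6].
Its determinant is -170.
The cofactor carries sign (−1)^(3+4) = −1, so C_{3,4} = −(-170) = 170.

The cofactor is 170.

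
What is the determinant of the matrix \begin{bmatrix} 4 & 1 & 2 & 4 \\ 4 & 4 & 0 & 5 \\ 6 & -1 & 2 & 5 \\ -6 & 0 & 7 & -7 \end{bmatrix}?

The determinant is 70.

Expand along row 2 (it has 1 zero):
  − (4) · M_21   where M_21 = det([1 2 4; -1 2 5; 0 7 -7]) = -91
  + (4) · M_22   where M_22 = det([4 2 4; 6 2 5; -6 7 -7]) = 44
  + (5) · M_24   where M_24 = det([4 1 2; 6 -1 2; -6 0 7]) = -94
det = (-1)·(4)·(-91) + (+1)·(4)·(44) + (+1)·(5)·(-94) = 70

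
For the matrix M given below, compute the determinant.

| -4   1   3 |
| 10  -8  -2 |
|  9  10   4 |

The determinant is 506.

Expand along column 1:
  + (-4) · |-8 -2; 10 4| = (-4)·(-32 − (-20)) = 48
  − 10 · |1 3; 10 4| = −10·(4 − 30) = 260
  + 9 · |1 3; -8 -2| = 9·(-2 − (-24)) = 198
Sum: (48) + (260) + (198) = 506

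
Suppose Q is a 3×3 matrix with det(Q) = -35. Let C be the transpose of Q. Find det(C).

The determinant is -35.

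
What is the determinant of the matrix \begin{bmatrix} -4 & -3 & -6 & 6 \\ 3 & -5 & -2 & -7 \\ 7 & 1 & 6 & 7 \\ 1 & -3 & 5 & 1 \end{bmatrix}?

-3850

Expand along row 1:
  + (-4) · M_11   where M_11 = det([-5 -2 -7; 1 6 7; -3 5 1]) = 28
  − (-3) · M_12   where M_12 = det([3 -2 -7; 7 6 7; 1 5 1]) = -290
  + (-6) · M_13   where M_13 = det([3 -5 -7; 7 1 7; 1 -3 1]) = 220
  − (6) · M_14   where M_14 = det([3 -5 -2; 7 1 6; 1 -3 5]) = 258
det = (+1)·(-4)·(28) + (-1)·(-3)·(-290) + (+1)·(-6)·(220) + (-1)·(6)·(258) = -3850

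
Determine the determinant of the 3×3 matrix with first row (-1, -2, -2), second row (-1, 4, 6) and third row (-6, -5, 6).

-52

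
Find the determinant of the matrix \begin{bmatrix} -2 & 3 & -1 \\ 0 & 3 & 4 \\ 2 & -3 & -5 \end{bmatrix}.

Expand along column 1:
  + (-2) · |3 4; -3 -5| = (-2)·(-15 − (-12)) = 6
  + 2 · |3 -1; 3 4| = 2·(12 − (-3)) = 30
Sum: (6) + (30) = 36

36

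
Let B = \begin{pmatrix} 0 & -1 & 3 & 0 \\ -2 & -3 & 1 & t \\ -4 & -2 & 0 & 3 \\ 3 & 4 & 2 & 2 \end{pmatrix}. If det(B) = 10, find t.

-1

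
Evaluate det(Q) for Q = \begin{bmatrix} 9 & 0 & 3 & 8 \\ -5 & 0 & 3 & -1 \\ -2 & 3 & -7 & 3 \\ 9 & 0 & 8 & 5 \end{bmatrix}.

Expand along column 2 (it has 3 zeros):
  − (3) · M_32   where M_32 = det([9 3 8; -5 3 -1; 9 8 5]) = -281
det = (-1)·(3)·(-281) = 843

843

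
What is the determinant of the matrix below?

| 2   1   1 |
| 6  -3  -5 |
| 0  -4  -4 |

The determinant is -16.

Expand along column 1:
  + 2 · |-3 -5; -4 -4| = 2·(12 − 20) = -16
  − 6 · |1 1; -4 -4| = −6·(-4 − (-4)) = 0
Sum: (-16) + (0) = -16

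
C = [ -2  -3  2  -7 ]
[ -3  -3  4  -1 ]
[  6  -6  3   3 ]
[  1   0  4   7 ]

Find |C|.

|C| = 645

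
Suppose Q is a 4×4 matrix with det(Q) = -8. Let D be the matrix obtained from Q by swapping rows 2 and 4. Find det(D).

8

Swapping two rows multiplies the determinant by −1.
det(D) = (-1)·(-8) = 8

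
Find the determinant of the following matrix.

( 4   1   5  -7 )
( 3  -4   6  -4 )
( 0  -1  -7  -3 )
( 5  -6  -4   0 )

The determinant is 1820.

Expand along row 3 (it has 1 zero):
  − (-1) · M_32   where M_32 = det([4 5 -7; 3 6 -4; 5 -4 0]) = 130
  + (-7) · M_33   where M_33 = det([4 1 -7; 3 -4 -4; 5 -6 0]) = -130
  − (-3) · M_34   where M_34 = det([4 1 5; 3 -4 6; 5 -6 -4]) = 260
det = (-1)·(-1)·(130) + (+1)·(-7)·(-130) + (-1)·(-3)·(260) = 1820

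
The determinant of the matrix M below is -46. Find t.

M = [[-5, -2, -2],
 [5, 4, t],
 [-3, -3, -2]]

Expanding along the row containing t, det(M) is linear in t: det(M) = (-9)·t + (26).
Set (-9)·t + (26) = -46  ⇒  (-9)·t = -72  ⇒  t = 8.

t = 8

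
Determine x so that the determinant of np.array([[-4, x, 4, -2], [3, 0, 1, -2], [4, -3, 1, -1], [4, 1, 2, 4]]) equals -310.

Expanding along the row containing x, det(A) is linear in x: det(A) = (10)·x + (-370).
Set (10)·x + (-370) = -310  ⇒  (10)·x = 60  ⇒  x = 6.

x = 6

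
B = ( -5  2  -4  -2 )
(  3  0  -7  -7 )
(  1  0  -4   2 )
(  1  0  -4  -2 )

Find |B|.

Expand along column 2 (it has 3 zeros):
  − (2) · M_12   where M_12 = det([3 -7 -7; 1 -4 2; 1 -4 -2]) = 20
det = (-1)·(2)·(20) = -40

-40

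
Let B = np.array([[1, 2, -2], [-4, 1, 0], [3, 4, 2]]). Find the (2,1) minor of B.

Delete row 2 and column 1; the remaining 2×2 submatrix is [2 -2; 4 2].
Its determinant is 2·2 − (-2)·4 = 12.

The minor is 12.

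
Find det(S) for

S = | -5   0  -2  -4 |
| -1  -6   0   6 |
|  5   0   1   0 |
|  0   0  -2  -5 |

Expand along column 2 (it has 3 zeros):
  + (-6) · M_22   where M_22 = det([-5 -2 -4; 5 1 0; 0 -2 -5]) = 15
det = (+1)·(-6)·(15) = -90

-90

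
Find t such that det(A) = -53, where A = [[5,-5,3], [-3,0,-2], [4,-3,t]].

t = 6

Expanding along the row containing t, det(A) is linear in t: det(A) = (-15)·t + (37).
Set (-15)·t + (37) = -53  ⇒  (-15)·t = -90  ⇒  t = 6.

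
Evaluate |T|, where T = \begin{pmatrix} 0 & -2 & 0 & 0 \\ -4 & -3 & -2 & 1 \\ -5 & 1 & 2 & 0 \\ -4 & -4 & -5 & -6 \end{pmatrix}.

282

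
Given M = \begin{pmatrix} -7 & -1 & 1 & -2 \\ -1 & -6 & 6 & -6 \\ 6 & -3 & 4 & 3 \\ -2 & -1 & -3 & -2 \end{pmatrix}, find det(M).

Expand along row 1:
  + (-7) · M_11   where M_11 = det([-6 6 -6; -3 4 3; -1 -3 -2]) = -138
  − (-1) · M_12   where M_12 = det([-1 6 -6; 6 4 3; -2 -3 -2]) = 95
  + (1) · M_13   where M_13 = det([-1 -6 -6; 6 -3 3; -2 -1 -2]) = 27
  − (-2) · M_14   where M_14 = det([-1 -6 6; 6 -3 4; -2 -1 -3]) = -145
det = (+1)·(-7)·(-138) + (-1)·(-1)·(95) + (+1)·(1)·(27) + (-1)·(-2)·(-145) = 798

The determinant is 798.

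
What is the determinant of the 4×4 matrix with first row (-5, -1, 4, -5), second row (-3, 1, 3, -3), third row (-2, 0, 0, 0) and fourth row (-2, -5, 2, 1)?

76

Expand along row 3 (it has 3 zeros):
  + (-2) · M_31   where M_31 = det([-1 4 -5; 1 3 -3; -5 2 1]) = -38
det = (+1)·(-2)·(-38) = 76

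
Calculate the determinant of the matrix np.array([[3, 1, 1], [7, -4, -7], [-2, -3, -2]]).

Expand along row 1:
  + 3 · |-4 -7; -3 -2| = 3·(8 − 21) = -39
  − 1 · |7 -7; -2 -2| = −1·(-14 − 14) = 28
  + 1 · |7 -4; -2 -3| = 1·(-21 − 8) = -29
Sum: (-39) + (28) + (-29) = -40

-40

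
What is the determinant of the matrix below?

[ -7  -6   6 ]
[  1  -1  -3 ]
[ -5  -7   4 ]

Expand along column 1:
  + (-7) · |-1 -3; -7 4| = (-7)·(-4 − 21) = 175
  − 1 · |-6 6; -7 4| = −1·(-24 − (-42)) = -18
  + (-5) · |-6 6; -1 -3| = (-5)·(18 − (-6)) = -120
Sum: (175) + (-18) + (-120) = 37

The determinant is 37.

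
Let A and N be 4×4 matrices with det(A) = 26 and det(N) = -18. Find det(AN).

det(AN) = det(A)·det(N) = (26)·(-18) = -468

|AN| = -468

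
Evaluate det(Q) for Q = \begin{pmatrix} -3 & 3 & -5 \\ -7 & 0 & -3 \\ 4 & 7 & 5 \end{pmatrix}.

251

Expand along row 2:
  − (-7) · |3 -5; 7 5| = −(-7)·(15 − (-35)) = 350
  − (-3) · |-3 3; 4 7| = −(-3)·(-21 − 12) = -99
Sum: (350) + (-99) = 251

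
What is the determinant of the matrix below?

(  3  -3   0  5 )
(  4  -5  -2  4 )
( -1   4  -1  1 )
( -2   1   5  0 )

14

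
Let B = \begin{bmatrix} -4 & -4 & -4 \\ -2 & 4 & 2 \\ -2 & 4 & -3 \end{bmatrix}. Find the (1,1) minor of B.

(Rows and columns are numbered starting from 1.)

The minor is -20.

Delete row 1 and column 1; the remaining 2×2 submatrix is [4 2; 4 -3].
Its determinant is 4·(-3) − 2·4 = -20.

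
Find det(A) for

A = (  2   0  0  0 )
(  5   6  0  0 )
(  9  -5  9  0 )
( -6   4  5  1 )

108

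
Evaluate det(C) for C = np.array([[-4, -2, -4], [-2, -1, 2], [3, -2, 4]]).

-56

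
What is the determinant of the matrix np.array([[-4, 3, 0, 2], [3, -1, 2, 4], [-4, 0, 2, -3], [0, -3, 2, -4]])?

The determinant is -34.

Expand along row 1 (it has 1 zero):
  + (-4) · M_11   where M_11 = det([-1 2 4; 0 2 -3; -3 2 -4]) = 44
  − (3) · M_12   where M_12 = det([3 2 4; -4 2 -3; 0 2 -4]) = -70
  − (2) · M_14   where M_14 = det([3 -1 2; -4 0 2; 0 -3 2]) = 34
det = (+1)·(-4)·(44) + (-1)·(3)·(-70) + (-1)·(2)·(34) = -34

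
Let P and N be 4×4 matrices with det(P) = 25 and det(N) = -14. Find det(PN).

det(PN) = -350

det(PN) = det(P)·det(N) = (25)·(-14) = -350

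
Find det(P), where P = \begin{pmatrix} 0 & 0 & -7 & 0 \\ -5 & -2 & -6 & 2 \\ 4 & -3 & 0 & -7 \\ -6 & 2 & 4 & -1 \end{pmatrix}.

Expand along row 1 (it has 3 zeros):
  + (-7) · M_13   where M_13 = det([-5 -2 2; 4 -3 -7; -6 2 -1]) = -197
det = (+1)·(-7)·(-197) = 1379

1379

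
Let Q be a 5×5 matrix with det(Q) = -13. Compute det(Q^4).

The determinant is 28561.

det(Q^4) = (det Q)^4 = (-13)^4 = 28561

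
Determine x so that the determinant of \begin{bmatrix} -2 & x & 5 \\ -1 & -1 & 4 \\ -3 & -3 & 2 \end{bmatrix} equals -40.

2

Expanding along the row containing x, det(A) is linear in x: det(A) = (-10)·x + (-20).
Set (-10)·x + (-20) = -40  ⇒  (-10)·x = -20  ⇒  x = 2.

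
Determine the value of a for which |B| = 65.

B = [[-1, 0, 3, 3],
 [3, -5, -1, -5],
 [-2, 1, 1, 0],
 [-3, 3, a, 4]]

Expanding along the row containing a, det(B) is linear in a: det(B) = (26)·a + (-65).
Set (26)·a + (-65) = 65  ⇒  (26)·a = 130  ⇒  a = 5.

a = 5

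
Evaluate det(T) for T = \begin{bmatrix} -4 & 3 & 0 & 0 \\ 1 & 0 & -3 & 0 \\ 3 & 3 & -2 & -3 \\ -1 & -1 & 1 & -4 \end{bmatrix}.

det(T) = 282

Expand along row 1 (it has 2 zeros):
  + (-4) · M_11   where M_11 = det([0 -3 0; 3 -2 -3; -1 1 -4]) = -45
  − (3) · M_12   where M_12 = det([1 -3 0; 3 -2 -3; -1 1 -4]) = -34
det = (+1)·(-4)·(-45) + (-1)·(3)·(-34) = 282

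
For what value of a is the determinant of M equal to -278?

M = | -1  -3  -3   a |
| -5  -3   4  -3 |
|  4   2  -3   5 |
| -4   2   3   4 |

Expanding along the row containing a, det(M) is linear in a: det(M) = (-4)·a + (-290).
Set (-4)·a + (-290) = -278  ⇒  (-4)·a = 12  ⇒  a = -3.

-3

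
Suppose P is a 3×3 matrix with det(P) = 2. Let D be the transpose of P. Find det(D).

det(Pᵀ) = det(P).
det(D) = (1)·(2) = 2

The determinant is 2.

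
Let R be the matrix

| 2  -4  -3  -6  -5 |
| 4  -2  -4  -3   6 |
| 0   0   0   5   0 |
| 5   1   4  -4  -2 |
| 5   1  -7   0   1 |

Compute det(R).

Expand along row 3 (it has 4 zeros):
  − (5) · M_34   where M_34 = det([2 -4 -3 -5; 4 -2 -4 6; 5 1 4 -2; 5 1 -7 1]) = -2204
det = (-1)·(5)·(-2204) = 11020

|R| = 11020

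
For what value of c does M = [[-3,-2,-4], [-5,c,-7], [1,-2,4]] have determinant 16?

c = -5

Expanding along the column containing c, det(M) is linear in c: det(M) = (-8)·c + (-24).
Set (-8)·c + (-24) = 16  ⇒  (-8)·c = 40  ⇒  c = -5.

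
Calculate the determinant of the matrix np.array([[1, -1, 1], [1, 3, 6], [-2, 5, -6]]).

-31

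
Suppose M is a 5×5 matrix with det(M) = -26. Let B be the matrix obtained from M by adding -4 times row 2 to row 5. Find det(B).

Adding a multiple of one row to another leaves the determinant unchanged.
det(B) = (1)·(-26) = -26

-26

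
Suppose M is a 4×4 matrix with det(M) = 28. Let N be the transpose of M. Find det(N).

|N| = 28

det(Mᵀ) = det(M).
det(N) = (1)·(28) = 28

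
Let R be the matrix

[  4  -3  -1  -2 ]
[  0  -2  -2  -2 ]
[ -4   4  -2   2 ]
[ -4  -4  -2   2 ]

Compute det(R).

Expand along row 2 (it has 1 zero):
  + (-2) · M_22   where M_22 = det([4 -1 -2; -4 -2 2; -4 -2 2]) = 0
  − (-2) · M_23   where M_23 = det([4 -3 -2; -4 4 2; -4 -4 2]) = 0
  + (-2) · M_24   where M_24 = det([4 -3 -1; -4 4 -2; -4 -4 -2]) = -96
det = (+1)·(-2)·(0) + (-1)·(-2)·(0) + (+1)·(-2)·(-96) = 192

192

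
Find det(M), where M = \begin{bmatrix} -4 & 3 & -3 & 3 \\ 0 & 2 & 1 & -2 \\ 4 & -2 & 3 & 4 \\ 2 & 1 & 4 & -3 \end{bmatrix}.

Expand along row 2 (it has 1 zero):
  + (2) · M_22   where M_22 = det([-4 -3 3; 4 3 4; 2 4 -3]) = 70
  − (1) · M_23   where M_23 = det([-4 3 3; 4 -2 4; 2 1 -3]) = 76
  + (-2) · M_24   where M_24 = det([-4 3 -3; 4 -2 3; 2 1 4]) = -10
det = (+1)·(2)·(70) + (-1)·(1)·(76) + (+1)·(-2)·(-10) = 84

The determinant is 84.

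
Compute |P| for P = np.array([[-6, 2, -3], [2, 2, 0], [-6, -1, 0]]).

|P| = -30

Expand along column 3:
  + (-3) · |2 2; -6 -1| = (-3)·(-2 − (-12)) = -30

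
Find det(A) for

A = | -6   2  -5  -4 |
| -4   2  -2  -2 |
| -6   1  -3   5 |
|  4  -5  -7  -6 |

The determinant is -40.

Expand along row 1:
  + (-6) · M_11   where M_11 = det([2 -2 -2; 1 -3 5; -5 -7 -6]) = 188
  − (2) · M_12   where M_12 = det([-4 -2 -2; -6 -3 5; 4 -7 -6]) = -288
  + (-5) · M_13   where M_13 = det([-4 2 -2; -6 1 5; 4 -5 -6]) = -160
  − (-4) · M_14   where M_14 = det([-4 2 -2; -6 1 -3; 4 -5 -7]) = -72
det = (+1)·(-6)·(188) + (-1)·(2)·(-288) + (+1)·(-5)·(-160) + (-1)·(-4)·(-72) = -40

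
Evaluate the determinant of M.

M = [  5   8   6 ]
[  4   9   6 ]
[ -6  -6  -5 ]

Expand along column 1:
  + 5 · |9 6; -6 -5| = 5·(-45 − (-36)) = -45
  − 4 · |8 6; -6 -5| = −4·(-40 − (-36)) = 16
  + (-6) · |8 6; 9 6| = (-6)·(48 − 54) = 36
Sum: (-45) + (16) + (36) = 7

7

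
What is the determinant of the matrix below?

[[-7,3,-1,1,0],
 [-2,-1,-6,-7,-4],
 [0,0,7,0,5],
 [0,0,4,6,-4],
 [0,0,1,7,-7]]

156

The matrix is block upper-triangular with a 2×2 block and a 3×3 block on the diagonal, so its determinant equals the product of the determinants of the diagonal blocks.
det of the 2×2 block = 13
det of the 3×3 block = 12
det = (13)·(12) = 156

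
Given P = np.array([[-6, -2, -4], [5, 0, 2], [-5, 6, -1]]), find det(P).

Expand along row 2:
  − 5 · |-2 -4; 6 -1| = −5·(2 − (-24)) = -130
  − 2 · |-6 -2; -5 6| = −2·(-36 − 10) = 92
Sum: (-130) + (92) = -38

-38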